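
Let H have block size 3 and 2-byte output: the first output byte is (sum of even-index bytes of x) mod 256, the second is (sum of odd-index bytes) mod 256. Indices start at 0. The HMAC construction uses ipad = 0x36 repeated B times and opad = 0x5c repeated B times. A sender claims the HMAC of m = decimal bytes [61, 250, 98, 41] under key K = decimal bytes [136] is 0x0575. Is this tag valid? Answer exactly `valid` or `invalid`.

Key decimal bytes [136] = 88 is 1 byte ≤ B = 3; zero-pad to 3 bytes: K' = 88 00 00.
K' ⊕ ipad = be 36 36; K' ⊕ opad = d4 5c 5c.
Inner hash: even-index sum = 535 mod 256 = 23; odd-index sum = 213 mod 256 = 213 → 17 d5.
Outer hash (recomputed tag): even-index sum = 517 mod 256 = 5; odd-index sum = 115 mod 256 = 115 → 05 73.
Recomputed tag = 0573; claimed = 0575 → mismatch.

invalid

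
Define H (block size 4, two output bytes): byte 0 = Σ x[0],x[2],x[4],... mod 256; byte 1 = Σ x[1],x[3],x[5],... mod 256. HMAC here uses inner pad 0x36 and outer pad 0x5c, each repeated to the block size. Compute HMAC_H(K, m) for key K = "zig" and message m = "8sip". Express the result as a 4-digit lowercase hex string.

Key "zig" = 7a 69 67 is 3 bytes ≤ B = 4; zero-pad to 4 bytes: K' = 7a 69 67 00.
K' ⊕ ipad = 4c 5f 51 36.  K' ⊕ opad = 26 35 3b 5c.
Inner input = (K'⊕ipad) ∥ m = 4c 5f 51 36 ∥ 38 73 69 70.
Inner hash: even-index sum = 318 mod 256 = 62; odd-index sum = 376 mod 256 = 120 → 3e 78.
Outer input = (K'⊕opad) ∥ inner = 26 35 3b 5c ∥ 3e 78.
Outer hash (tag): even-index sum = 159 mod 256 = 159; odd-index sum = 265 mod 256 = 9 → 9f 09.

9f09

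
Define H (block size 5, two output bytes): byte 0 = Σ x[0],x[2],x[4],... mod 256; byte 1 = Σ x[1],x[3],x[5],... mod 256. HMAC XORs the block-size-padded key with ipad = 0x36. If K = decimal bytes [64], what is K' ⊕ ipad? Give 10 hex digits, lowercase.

7636363636

Key decimal bytes [64] = 40 is 1 byte ≤ B = 5; zero-pad to 5 bytes: K' = 40 00 00 00 00.
XOR each byte with 0x36: 40⊕36=76, 00⊕36=36, 00⊕36=36, 00⊕36=36, 00⊕36=36.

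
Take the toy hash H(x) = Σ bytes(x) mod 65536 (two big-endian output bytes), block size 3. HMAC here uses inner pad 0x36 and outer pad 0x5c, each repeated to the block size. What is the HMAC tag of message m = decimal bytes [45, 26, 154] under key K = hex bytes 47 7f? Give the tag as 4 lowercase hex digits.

Key hex bytes 47 7f is 2 bytes ≤ B = 3; zero-pad to 3 bytes: K' = 47 7f 00.
K' ⊕ ipad = 71 49 36.  K' ⊕ opad = 1b 23 5c.
Inner input = (K'⊕ipad) ∥ m = 71 49 36 ∥ 2d 1a 9a.
Inner hash: sum = 113+73+54+45+26+154 = 465 → 01 d1.
Outer input = (K'⊕opad) ∥ inner = 1b 23 5c ∥ 01 d1.
Outer hash (tag): sum = 27+35+92+1+209 = 364 → 01 6c.

016c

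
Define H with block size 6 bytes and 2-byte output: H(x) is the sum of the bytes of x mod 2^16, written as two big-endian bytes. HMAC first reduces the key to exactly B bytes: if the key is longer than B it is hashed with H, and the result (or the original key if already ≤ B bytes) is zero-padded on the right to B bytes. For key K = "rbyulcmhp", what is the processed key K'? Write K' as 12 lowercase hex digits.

03d600000000

|K| = 9 > B = 6, so first hash the key.
H(K): sum = 114+98+121+117+108+99+109+104+112 = 982 → 03 d6.
Zero-pad H(K) = 03 d6 to 6 bytes: K' = 03 d6 00 00 00 00.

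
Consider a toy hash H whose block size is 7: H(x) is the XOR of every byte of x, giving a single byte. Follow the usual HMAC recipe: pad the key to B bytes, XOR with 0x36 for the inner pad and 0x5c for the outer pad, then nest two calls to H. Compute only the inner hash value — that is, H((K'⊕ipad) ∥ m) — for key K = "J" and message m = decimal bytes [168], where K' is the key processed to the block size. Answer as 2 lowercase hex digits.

Key "J" = 4a is 1 byte ≤ B = 7; zero-pad to 7 bytes: K' = 4a 00 00 00 00 00 00.
K' ⊕ ipad = 7c 36 36 36 36 36 36.
Inner input = 7c 36 36 36 36 36 36 ∥ a8.
Inner hash: XOR 7c⊕36⊕36⊕36⊕36⊕36⊕36⊕a8 = d4.

d4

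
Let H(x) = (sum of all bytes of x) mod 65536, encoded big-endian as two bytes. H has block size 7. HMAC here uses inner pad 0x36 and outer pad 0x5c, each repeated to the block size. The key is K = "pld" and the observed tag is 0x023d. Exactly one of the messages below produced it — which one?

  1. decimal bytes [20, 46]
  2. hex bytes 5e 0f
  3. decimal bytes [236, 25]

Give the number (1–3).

Key "pld" = 70 6c 64 is 3 bytes ≤ B = 7; zero-pad to 7 bytes: K' = 70 6c 64 00 00 00 00.
K' ⊕ ipad = 46 5a 52 36 36 36 36; K' ⊕ opad = 2c 30 38 5c 5c 5c 5c.
m1: inner = H(46 5a 52 36 36 36 36 14 2e) = 02 0c; tag = H(2c 30 38 5c 5c 5c 5c 02 0c) = 0212
m2: inner = H(46 5a 52 36 36 36 36 5e 0f) = 02 37; tag = H(2c 30 38 5c 5c 5c 5c 02 37) = 023d ← matches
m3: inner = H(46 5a 52 36 36 36 36 ec 19) = 02 cf; tag = H(2c 30 38 5c 5c 5c 5c 02 cf) = 02d5

2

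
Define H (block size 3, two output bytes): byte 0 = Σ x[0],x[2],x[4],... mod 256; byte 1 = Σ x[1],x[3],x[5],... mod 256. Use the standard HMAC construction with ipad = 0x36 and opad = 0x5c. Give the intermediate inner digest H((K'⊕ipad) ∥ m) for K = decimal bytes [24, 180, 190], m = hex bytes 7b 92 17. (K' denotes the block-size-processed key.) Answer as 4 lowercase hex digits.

4814

Key decimal bytes [24, 180, 190] = 18 b4 be is exactly B = 3 bytes: K' = 18 b4 be.
K' ⊕ ipad = 2e 82 88.
Inner input = 2e 82 88 ∥ 7b 92 17.
Inner hash: even-index sum = 328 mod 256 = 72; odd-index sum = 276 mod 256 = 20 → 48 14.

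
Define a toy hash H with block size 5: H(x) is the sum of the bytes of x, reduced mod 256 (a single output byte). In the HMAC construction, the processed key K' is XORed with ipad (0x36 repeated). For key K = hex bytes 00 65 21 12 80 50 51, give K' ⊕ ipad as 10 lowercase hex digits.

8f36363636

Key hex bytes 00 65 21 12 80 50 51 is 7 bytes > B = 5, so hash it first: H(key) = b9, then zero-pad to 5 bytes: K' = b9 00 00 00 00.
XOR each byte with 0x36: b9⊕36=8f, 00⊕36=36, 00⊕36=36, 00⊕36=36, 00⊕36=36.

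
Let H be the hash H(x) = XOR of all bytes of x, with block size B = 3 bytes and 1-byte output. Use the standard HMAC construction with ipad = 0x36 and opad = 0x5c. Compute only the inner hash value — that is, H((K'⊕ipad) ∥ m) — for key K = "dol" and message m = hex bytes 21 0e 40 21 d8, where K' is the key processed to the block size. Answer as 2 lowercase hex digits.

Key "dol" = 64 6f 6c is exactly B = 3 bytes: K' = 64 6f 6c.
K' ⊕ ipad = 52 59 5a.
Inner input = 52 59 5a ∥ 21 0e 40 21 d8.
Inner hash: XOR 52⊕59⊕5a⊕21⊕0e⊕40⊕21⊕d8 = c7.

c7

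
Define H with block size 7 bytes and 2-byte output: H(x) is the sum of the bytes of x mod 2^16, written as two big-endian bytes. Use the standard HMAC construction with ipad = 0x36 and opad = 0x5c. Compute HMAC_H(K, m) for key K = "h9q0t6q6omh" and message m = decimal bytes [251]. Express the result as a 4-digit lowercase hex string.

Key "h9q0t6q6omh" = 68 39 71 30 74 36 71 36 6f 6d 68 is 11 bytes > B = 7, so hash it first: H(key) = 03 d7, then zero-pad to 7 bytes: K' = 03 d7 00 00 00 00 00.
K' ⊕ ipad = 35 e1 36 36 36 36 36.  K' ⊕ opad = 5f 8b 5c 5c 5c 5c 5c.
Inner input = (K'⊕ipad) ∥ m = 35 e1 36 36 36 36 36 ∥ fb.
Inner hash: sum = 53+225+54+54+54+54+54+251 = 799 → 03 1f.
Outer input = (K'⊕opad) ∥ inner = 5f 8b 5c 5c 5c 5c 5c ∥ 03 1f.
Outer hash (tag): sum = 95+139+92+92+92+92+92+3+31 = 728 → 02 d8.

02d8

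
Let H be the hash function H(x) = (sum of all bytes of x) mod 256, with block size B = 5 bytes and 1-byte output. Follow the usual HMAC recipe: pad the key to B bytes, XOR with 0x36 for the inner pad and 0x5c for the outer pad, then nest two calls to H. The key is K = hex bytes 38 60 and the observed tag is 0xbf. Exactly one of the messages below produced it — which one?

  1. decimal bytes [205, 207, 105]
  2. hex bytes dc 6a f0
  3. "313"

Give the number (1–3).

Key hex bytes 38 60 is 2 bytes ≤ B = 5; zero-pad to 5 bytes: K' = 38 60 00 00 00.
K' ⊕ ipad = 0e 56 36 36 36; K' ⊕ opad = 64 3c 5c 5c 5c.
m1: inner = H(0e 56 36 36 36 cd cf 69) = 0b; tag = H(64 3c 5c 5c 5c 0b) = bf ← matches
m2: inner = H(0e 56 36 36 36 dc 6a f0) = 3c; tag = H(64 3c 5c 5c 5c 3c) = f0
m3: inner = H(0e 56 36 36 36 33 31 33) = 9d; tag = H(64 3c 5c 5c 5c 9d) = 51

1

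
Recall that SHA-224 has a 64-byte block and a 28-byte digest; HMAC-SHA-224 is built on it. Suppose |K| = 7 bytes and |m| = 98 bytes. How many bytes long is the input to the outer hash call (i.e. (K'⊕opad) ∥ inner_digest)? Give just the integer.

Key is 7 ≤ 64 bytes, zero-padded: |K'| = 64.
Outer input = (K'⊕opad) ∥ H(inner) → 64 + 28 = 92 bytes.

92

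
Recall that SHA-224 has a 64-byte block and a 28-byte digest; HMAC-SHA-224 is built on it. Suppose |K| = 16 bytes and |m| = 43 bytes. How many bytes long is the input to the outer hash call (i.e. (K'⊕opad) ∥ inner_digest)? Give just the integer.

Key is 16 ≤ 64 bytes, zero-padded: |K'| = 64.
Outer input = (K'⊕opad) ∥ H(inner) → 64 + 28 = 92 bytes.

92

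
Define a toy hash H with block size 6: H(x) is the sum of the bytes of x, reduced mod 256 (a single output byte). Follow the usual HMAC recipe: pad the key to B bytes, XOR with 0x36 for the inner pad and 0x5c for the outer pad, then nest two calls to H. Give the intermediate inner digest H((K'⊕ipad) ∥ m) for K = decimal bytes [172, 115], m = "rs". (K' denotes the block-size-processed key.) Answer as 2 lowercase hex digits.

Key decimal bytes [172, 115] = ac 73 is 2 bytes ≤ B = 6; zero-pad to 6 bytes: K' = ac 73 00 00 00 00.
K' ⊕ ipad = 9a 45 36 36 36 36.
Inner input = 9a 45 36 36 36 36 ∥ 72 73.
Inner hash: sum = 154+69+54+54+54+54+114+115 = 668; mod 256 = 156 → 9c.

9c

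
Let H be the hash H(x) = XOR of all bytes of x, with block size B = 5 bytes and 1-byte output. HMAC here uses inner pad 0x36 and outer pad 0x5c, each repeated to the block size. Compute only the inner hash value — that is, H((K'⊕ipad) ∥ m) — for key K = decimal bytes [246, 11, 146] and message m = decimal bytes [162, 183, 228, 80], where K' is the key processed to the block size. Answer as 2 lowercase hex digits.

Key decimal bytes [246, 11, 146] = f6 0b 92 is 3 bytes ≤ B = 5; zero-pad to 5 bytes: K' = f6 0b 92 00 00.
K' ⊕ ipad = c0 3d a4 36 36.
Inner input = c0 3d a4 36 36 ∥ a2 b7 e4 50.
Inner hash: XOR c0⊕3d⊕a4⊕36⊕36⊕a2⊕b7⊕e4⊕50 = f8.

f8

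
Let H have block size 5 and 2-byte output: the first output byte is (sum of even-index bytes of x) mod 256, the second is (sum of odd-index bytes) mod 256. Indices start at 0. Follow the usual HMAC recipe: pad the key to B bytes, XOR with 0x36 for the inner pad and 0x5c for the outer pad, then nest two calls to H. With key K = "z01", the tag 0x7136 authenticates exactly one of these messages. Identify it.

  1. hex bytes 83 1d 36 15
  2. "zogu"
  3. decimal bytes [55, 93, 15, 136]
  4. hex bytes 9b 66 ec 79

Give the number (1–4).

3

Key "z01" = 7a 30 31 is 3 bytes ≤ B = 5; zero-pad to 5 bytes: K' = 7a 30 31 00 00.
K' ⊕ ipad = 4c 06 07 36 36; K' ⊕ opad = 26 6c 6d 5c 5c.
m1: inner = H(4c 06 07 36 36 83 1d 36 15) = bb f5; tag = H(26 6c 6d 5c 5c bb f5) = e483
m2: inner = H(4c 06 07 36 36 7a 6f 67 75) = 6d 1d; tag = H(26 6c 6d 5c 5c 6d 1d) = 0c35
m3: inner = H(4c 06 07 36 36 37 5d 0f 88) = 6e 82; tag = H(26 6c 6d 5c 5c 6e 82) = 7136 ← matches
m4: inner = H(4c 06 07 36 36 9b 66 ec 79) = 68 c3; tag = H(26 6c 6d 5c 5c 68 c3) = b230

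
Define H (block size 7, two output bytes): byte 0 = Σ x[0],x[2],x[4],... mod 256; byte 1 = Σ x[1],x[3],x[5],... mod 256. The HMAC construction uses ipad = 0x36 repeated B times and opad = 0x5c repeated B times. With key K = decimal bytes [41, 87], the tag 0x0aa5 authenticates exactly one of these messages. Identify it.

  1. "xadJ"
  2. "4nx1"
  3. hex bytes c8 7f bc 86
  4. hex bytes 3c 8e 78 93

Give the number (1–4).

Key decimal bytes [41, 87] = 29 57 is 2 bytes ≤ B = 7; zero-pad to 7 bytes: K' = 29 57 00 00 00 00 00.
K' ⊕ ipad = 1f 61 36 36 36 36 36; K' ⊕ opad = 75 0b 5c 5c 5c 5c 5c.
m1: inner = H(1f 61 36 36 36 36 36 78 61 64 4a) = 6c a9; tag = H(75 0b 5c 5c 5c 5c 5c 6c a9) = 322f
m2: inner = H(1f 61 36 36 36 36 36 34 6e 78 31) = 60 79; tag = H(75 0b 5c 5c 5c 5c 5c 60 79) = 0223
m3: inner = H(1f 61 36 36 36 36 36 c8 7f bc 86) = c6 51; tag = H(75 0b 5c 5c 5c 5c 5c c6 51) = da89
m4: inner = H(1f 61 36 36 36 36 36 3c 8e 78 93) = e2 81; tag = H(75 0b 5c 5c 5c 5c 5c e2 81) = 0aa5 ← matches

4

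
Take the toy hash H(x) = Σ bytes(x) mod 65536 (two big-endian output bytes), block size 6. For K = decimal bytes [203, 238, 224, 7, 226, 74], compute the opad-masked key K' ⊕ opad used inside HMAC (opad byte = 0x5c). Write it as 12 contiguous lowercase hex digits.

97b2bc5bbe16

Key decimal bytes [203, 238, 224, 7, 226, 74] = cb ee e0 07 e2 4a is exactly B = 6 bytes: K' = cb ee e0 07 e2 4a.
XOR each byte with 0x5c: cb⊕5c=97, ee⊕5c=b2, e0⊕5c=bc, 07⊕5c=5b, e2⊕5c=be, 4a⊕5c=16.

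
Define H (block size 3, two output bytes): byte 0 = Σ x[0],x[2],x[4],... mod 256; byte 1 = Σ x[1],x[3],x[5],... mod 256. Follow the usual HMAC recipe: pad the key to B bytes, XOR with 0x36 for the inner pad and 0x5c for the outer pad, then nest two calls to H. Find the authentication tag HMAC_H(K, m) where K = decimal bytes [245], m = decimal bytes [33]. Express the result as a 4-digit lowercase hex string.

Key decimal bytes [245] = f5 is 1 byte ≤ B = 3; zero-pad to 3 bytes: K' = f5 00 00.
K' ⊕ ipad = c3 36 36.  K' ⊕ opad = a9 5c 5c.
Inner input = (K'⊕ipad) ∥ m = c3 36 36 ∥ 21.
Inner hash: even-index sum = 249 mod 256 = 249; odd-index sum = 87 mod 256 = 87 → f9 57.
Outer input = (K'⊕opad) ∥ inner = a9 5c 5c ∥ f9 57.
Outer hash (tag): even-index sum = 348 mod 256 = 92; odd-index sum = 341 mod 256 = 85 → 5c 55.

5c55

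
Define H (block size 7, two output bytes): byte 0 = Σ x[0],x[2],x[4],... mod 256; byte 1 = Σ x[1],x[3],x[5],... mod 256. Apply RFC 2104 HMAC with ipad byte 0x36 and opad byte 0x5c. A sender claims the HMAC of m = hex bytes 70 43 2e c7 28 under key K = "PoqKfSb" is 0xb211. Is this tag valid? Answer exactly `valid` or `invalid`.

Key "PoqKfSb" = 50 6f 71 4b 66 53 62 is exactly B = 7 bytes: K' = 50 6f 71 4b 66 53 62.
K' ⊕ ipad = 66 59 47 7d 50 65 54; K' ⊕ opad = 0c 33 2d 17 3a 0f 3e.
Inner hash: even-index sum = 603 mod 256 = 91; odd-index sum = 513 mod 256 = 1 → 5b 01.
Outer hash (recomputed tag): even-index sum = 178 mod 256 = 178; odd-index sum = 180 mod 256 = 180 → b2 b4.
Recomputed tag = b2b4; claimed = b211 → mismatch.

invalid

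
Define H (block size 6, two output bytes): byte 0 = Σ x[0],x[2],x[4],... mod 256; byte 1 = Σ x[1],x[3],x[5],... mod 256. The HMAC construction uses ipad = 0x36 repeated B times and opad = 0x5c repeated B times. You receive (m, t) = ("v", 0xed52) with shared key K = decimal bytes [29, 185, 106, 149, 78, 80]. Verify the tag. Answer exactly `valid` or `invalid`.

Key decimal bytes [29, 185, 106, 149, 78, 80] = 1d b9 6a 95 4e 50 is exactly B = 6 bytes: K' = 1d b9 6a 95 4e 50.
K' ⊕ ipad = 2b 8f 5c a3 78 66; K' ⊕ opad = 41 e5 36 c9 12 0c.
Inner hash: even-index sum = 373 mod 256 = 117; odd-index sum = 408 mod 256 = 152 → 75 98.
Outer hash (recomputed tag): even-index sum = 254 mod 256 = 254; odd-index sum = 594 mod 256 = 82 → fe 52.
Recomputed tag = fe52; claimed = ed52 → mismatch.

invalid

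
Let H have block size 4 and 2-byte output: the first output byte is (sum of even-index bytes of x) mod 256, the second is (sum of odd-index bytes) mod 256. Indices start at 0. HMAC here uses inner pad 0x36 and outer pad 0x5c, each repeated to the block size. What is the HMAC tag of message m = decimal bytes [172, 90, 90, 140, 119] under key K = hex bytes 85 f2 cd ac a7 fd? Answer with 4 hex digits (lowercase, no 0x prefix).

Key hex bytes 85 f2 cd ac a7 fd is 6 bytes > B = 4, so hash it first: H(key) = f9 9b, then zero-pad to 4 bytes: K' = f9 9b 00 00.
K' ⊕ ipad = cf ad 36 36.  K' ⊕ opad = a5 c7 5c 5c.
Inner input = (K'⊕ipad) ∥ m = cf ad 36 36 ∥ ac 5a 5a 8c 77.
Inner hash: even-index sum = 642 mod 256 = 130; odd-index sum = 457 mod 256 = 201 → 82 c9.
Outer input = (K'⊕opad) ∥ inner = a5 c7 5c 5c ∥ 82 c9.
Outer hash (tag): even-index sum = 387 mod 256 = 131; odd-index sum = 492 mod 256 = 236 → 83 ec.

83ec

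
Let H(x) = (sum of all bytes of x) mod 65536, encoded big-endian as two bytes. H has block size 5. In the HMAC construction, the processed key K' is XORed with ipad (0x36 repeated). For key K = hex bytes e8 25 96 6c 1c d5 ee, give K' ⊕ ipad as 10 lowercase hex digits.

Key hex bytes e8 25 96 6c 1c d5 ee is 7 bytes > B = 5, so hash it first: H(key) = 03 ee, then zero-pad to 5 bytes: K' = 03 ee 00 00 00.
XOR each byte with 0x36: 03⊕36=35, ee⊕36=d8, 00⊕36=36, 00⊕36=36, 00⊕36=36.

35d8363636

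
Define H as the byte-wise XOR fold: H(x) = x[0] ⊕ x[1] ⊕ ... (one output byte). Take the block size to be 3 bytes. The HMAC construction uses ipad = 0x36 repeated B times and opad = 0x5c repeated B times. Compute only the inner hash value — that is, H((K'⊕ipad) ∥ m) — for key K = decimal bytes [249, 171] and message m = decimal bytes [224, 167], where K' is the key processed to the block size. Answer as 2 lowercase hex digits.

23

Key decimal bytes [249, 171] = f9 ab is 2 bytes ≤ B = 3; zero-pad to 3 bytes: K' = f9 ab 00.
K' ⊕ ipad = cf 9d 36.
Inner input = cf 9d 36 ∥ e0 a7.
Inner hash: XOR cf⊕9d⊕36⊕e0⊕a7 = 23.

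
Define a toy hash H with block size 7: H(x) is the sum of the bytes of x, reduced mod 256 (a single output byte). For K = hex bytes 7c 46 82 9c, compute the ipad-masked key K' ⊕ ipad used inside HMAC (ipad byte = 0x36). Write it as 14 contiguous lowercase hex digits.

Key hex bytes 7c 46 82 9c is 4 bytes ≤ B = 7; zero-pad to 7 bytes: K' = 7c 46 82 9c 00 00 00.
XOR each byte with 0x36: 7c⊕36=4a, 46⊕36=70, 82⊕36=b4, 9c⊕36=aa, 00⊕36=36, 00⊕36=36, 00⊕36=36.

4a70b4aa363636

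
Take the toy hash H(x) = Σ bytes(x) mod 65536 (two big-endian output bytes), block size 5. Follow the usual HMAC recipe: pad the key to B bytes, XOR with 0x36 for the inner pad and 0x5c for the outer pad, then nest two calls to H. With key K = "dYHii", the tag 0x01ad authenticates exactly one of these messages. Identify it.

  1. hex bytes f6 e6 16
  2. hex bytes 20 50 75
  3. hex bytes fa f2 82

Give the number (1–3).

1

Key "dYHii" = 64 59 48 69 69 is exactly B = 5 bytes: K' = 64 59 48 69 69.
K' ⊕ ipad = 52 6f 7e 5f 5f; K' ⊕ opad = 38 05 14 35 35.
m1: inner = H(52 6f 7e 5f 5f f6 e6 16) = 03 ef; tag = H(38 05 14 35 35 03 ef) = 01ad ← matches
m2: inner = H(52 6f 7e 5f 5f 20 50 75) = 02 e2; tag = H(38 05 14 35 35 02 e2) = 019f
m3: inner = H(52 6f 7e 5f 5f fa f2 82) = 04 6b; tag = H(38 05 14 35 35 04 6b) = 012a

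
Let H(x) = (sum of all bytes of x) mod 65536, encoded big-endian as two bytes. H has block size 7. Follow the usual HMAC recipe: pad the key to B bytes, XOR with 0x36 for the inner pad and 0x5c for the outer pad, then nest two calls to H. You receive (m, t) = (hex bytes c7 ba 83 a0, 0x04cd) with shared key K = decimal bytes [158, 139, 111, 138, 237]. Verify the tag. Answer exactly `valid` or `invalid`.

Key decimal bytes [158, 139, 111, 138, 237] = 9e 8b 6f 8a ed is 5 bytes ≤ B = 7; zero-pad to 7 bytes: K' = 9e 8b 6f 8a ed 00 00.
K' ⊕ ipad = a8 bd 59 bc db 36 36; K' ⊕ opad = c2 d7 33 d6 b1 5c 5c.
Inner hash: sum = 168+189+89+188+219+54+54+199+186+131+160 = 1637 → 06 65.
Outer hash (recomputed tag): sum = 194+215+51+214+177+92+92+6+101 = 1142 → 04 76.
Recomputed tag = 0476; claimed = 04cd → mismatch.

invalid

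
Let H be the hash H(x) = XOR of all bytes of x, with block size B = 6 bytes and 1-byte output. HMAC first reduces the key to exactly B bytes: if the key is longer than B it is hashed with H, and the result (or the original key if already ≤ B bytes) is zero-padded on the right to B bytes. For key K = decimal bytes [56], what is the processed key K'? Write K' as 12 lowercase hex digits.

380000000000

Key decimal bytes [56] = 38 is 1 byte ≤ B = 6; zero-pad to 6 bytes: K' = 38 00 00 00 00 00.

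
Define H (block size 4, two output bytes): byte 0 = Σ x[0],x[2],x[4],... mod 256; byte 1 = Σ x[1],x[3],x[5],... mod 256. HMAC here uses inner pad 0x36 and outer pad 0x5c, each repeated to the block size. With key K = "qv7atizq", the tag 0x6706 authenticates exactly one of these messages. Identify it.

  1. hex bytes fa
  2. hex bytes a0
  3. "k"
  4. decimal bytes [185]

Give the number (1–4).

3

Key "qv7atizq" = 71 76 37 61 74 69 7a 71 is 8 bytes > B = 4, so hash it first: H(key) = 96 b1, then zero-pad to 4 bytes: K' = 96 b1 00 00.
K' ⊕ ipad = a0 87 36 36; K' ⊕ opad = ca ed 5c 5c.
m1: inner = H(a0 87 36 36 fa) = d0 bd; tag = H(ca ed 5c 5c d0 bd) = f606
m2: inner = H(a0 87 36 36 a0) = 76 bd; tag = H(ca ed 5c 5c 76 bd) = 9c06
m3: inner = H(a0 87 36 36 6b) = 41 bd; tag = H(ca ed 5c 5c 41 bd) = 6706 ← matches
m4: inner = H(a0 87 36 36 b9) = 8f bd; tag = H(ca ed 5c 5c 8f bd) = b506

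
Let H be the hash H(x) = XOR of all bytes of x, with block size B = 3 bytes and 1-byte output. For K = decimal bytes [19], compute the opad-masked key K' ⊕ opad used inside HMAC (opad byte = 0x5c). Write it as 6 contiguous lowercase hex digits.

4f5c5c

Key decimal bytes [19] = 13 is 1 byte ≤ B = 3; zero-pad to 3 bytes: K' = 13 00 00.
XOR each byte with 0x5c: 13⊕5c=4f, 00⊕5c=5c, 00⊕5c=5c.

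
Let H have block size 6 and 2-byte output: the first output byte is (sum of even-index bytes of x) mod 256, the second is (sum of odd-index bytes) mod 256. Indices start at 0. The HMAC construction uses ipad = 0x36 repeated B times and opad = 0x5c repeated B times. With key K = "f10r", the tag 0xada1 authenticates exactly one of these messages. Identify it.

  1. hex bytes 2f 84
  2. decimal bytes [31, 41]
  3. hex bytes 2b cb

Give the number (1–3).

2

Key "f10r" = 66 31 30 72 is 4 bytes ≤ B = 6; zero-pad to 6 bytes: K' = 66 31 30 72 00 00.
K' ⊕ ipad = 50 07 06 44 36 36; K' ⊕ opad = 3a 6d 6c 2e 5c 5c.
m1: inner = H(50 07 06 44 36 36 2f 84) = bb 05; tag = H(3a 6d 6c 2e 5c 5c bb 05) = bdfc
m2: inner = H(50 07 06 44 36 36 1f 29) = ab aa; tag = H(3a 6d 6c 2e 5c 5c ab aa) = ada1 ← matches
m3: inner = H(50 07 06 44 36 36 2b cb) = b7 4c; tag = H(3a 6d 6c 2e 5c 5c b7 4c) = b943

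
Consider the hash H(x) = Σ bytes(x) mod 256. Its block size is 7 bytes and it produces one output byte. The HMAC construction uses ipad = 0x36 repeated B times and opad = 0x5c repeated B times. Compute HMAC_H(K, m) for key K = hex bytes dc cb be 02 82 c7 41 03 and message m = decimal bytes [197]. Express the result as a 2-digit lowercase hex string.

9b

Key hex bytes dc cb be 02 82 c7 41 03 is 8 bytes > B = 7, so hash it first: H(key) = f4, then zero-pad to 7 bytes: K' = f4 00 00 00 00 00 00.
K' ⊕ ipad = c2 36 36 36 36 36 36.  K' ⊕ opad = a8 5c 5c 5c 5c 5c 5c.
Inner input = (K'⊕ipad) ∥ m = c2 36 36 36 36 36 36 ∥ c5.
Inner hash: sum = 194+54+54+54+54+54+54+197 = 715; mod 256 = 203 → cb.
Outer input = (K'⊕opad) ∥ inner = a8 5c 5c 5c 5c 5c 5c ∥ cb.
Outer hash (tag): sum = 168+92+92+92+92+92+92+203 = 923; mod 256 = 155 → 9b.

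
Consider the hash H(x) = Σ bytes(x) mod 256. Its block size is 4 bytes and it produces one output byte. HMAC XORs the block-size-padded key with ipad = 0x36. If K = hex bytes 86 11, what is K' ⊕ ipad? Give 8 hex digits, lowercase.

Key hex bytes 86 11 is 2 bytes ≤ B = 4; zero-pad to 4 bytes: K' = 86 11 00 00.
XOR each byte with 0x36: 86⊕36=b0, 11⊕36=27, 00⊕36=36, 00⊕36=36.

b0273636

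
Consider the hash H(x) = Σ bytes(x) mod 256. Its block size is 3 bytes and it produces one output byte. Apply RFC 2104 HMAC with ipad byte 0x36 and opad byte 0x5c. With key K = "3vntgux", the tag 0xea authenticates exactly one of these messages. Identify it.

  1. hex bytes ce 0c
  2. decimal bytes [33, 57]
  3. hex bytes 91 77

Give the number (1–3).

2

Key "3vntgux" = 33 76 6e 74 67 75 78 is 7 bytes > B = 3, so hash it first: H(key) = df, then zero-pad to 3 bytes: K' = df 00 00.
K' ⊕ ipad = e9 36 36; K' ⊕ opad = 83 5c 5c.
m1: inner = H(e9 36 36 ce 0c) = 2f; tag = H(83 5c 5c 2f) = 6a
m2: inner = H(e9 36 36 21 39) = af; tag = H(83 5c 5c af) = ea ← matches
m3: inner = H(e9 36 36 91 77) = 5d; tag = H(83 5c 5c 5d) = 98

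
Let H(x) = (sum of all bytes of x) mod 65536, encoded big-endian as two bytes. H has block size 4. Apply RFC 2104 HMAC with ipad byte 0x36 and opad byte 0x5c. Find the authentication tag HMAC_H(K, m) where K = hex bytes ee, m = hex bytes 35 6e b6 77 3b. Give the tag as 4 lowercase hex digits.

024e

Key hex bytes ee is 1 byte ≤ B = 4; zero-pad to 4 bytes: K' = ee 00 00 00.
K' ⊕ ipad = d8 36 36 36.  K' ⊕ opad = b2 5c 5c 5c.
Inner input = (K'⊕ipad) ∥ m = d8 36 36 36 ∥ 35 6e b6 77 3b.
Inner hash: sum = 216+54+54+54+53+110+182+119+59 = 901 → 03 85.
Outer input = (K'⊕opad) ∥ inner = b2 5c 5c 5c ∥ 03 85.
Outer hash (tag): sum = 178+92+92+92+3+133 = 590 → 02 4e.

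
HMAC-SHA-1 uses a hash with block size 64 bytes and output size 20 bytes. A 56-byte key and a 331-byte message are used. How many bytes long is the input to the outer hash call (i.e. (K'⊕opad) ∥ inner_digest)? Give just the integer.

Key is 56 ≤ 64 bytes, zero-padded: |K'| = 64.
Outer input = (K'⊕opad) ∥ H(inner) → 64 + 20 = 84 bytes.

84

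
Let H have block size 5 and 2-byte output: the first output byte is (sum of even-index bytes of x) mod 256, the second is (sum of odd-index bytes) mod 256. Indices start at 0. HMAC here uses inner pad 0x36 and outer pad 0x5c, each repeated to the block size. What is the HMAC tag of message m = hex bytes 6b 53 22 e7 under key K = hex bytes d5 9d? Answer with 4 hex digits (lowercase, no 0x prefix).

Key hex bytes d5 9d is 2 bytes ≤ B = 5; zero-pad to 5 bytes: K' = d5 9d 00 00 00.
K' ⊕ ipad = e3 ab 36 36 36.  K' ⊕ opad = 89 c1 5c 5c 5c.
Inner input = (K'⊕ipad) ∥ m = e3 ab 36 36 36 ∥ 6b 53 22 e7.
Inner hash: even-index sum = 649 mod 256 = 137; odd-index sum = 366 mod 256 = 110 → 89 6e.
Outer input = (K'⊕opad) ∥ inner = 89 c1 5c 5c 5c ∥ 89 6e.
Outer hash (tag): even-index sum = 431 mod 256 = 175; odd-index sum = 422 mod 256 = 166 → af a6.

afa6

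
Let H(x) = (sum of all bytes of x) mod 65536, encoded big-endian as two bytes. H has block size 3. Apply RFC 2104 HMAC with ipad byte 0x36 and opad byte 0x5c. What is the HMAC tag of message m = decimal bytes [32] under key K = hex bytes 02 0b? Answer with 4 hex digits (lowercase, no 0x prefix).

Key hex bytes 02 0b is 2 bytes ≤ B = 3; zero-pad to 3 bytes: K' = 02 0b 00.
K' ⊕ ipad = 34 3d 36.  K' ⊕ opad = 5e 57 5c.
Inner input = (K'⊕ipad) ∥ m = 34 3d 36 ∥ 20.
Inner hash: sum = 52+61+54+32 = 199 → 00 c7.
Outer input = (K'⊕opad) ∥ inner = 5e 57 5c ∥ 00 c7.
Outer hash (tag): sum = 94+87+92+0+199 = 472 → 01 d8.

01d8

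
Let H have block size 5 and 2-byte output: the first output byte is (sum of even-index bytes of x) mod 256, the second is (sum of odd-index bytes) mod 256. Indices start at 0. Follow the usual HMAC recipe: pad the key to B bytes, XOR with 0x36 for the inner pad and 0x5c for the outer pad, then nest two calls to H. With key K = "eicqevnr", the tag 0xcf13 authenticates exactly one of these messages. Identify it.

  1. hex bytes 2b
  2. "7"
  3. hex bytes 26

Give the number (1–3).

Key "eicqevnr" = 65 69 63 71 65 76 6e 72 is 8 bytes > B = 5, so hash it first: H(key) = 9b c2, then zero-pad to 5 bytes: K' = 9b c2 00 00 00.
K' ⊕ ipad = ad f4 36 36 36; K' ⊕ opad = c7 9e 5c 5c 5c.
m1: inner = H(ad f4 36 36 36 2b) = 19 55; tag = H(c7 9e 5c 5c 5c 19 55) = d413
m2: inner = H(ad f4 36 36 36 37) = 19 61; tag = H(c7 9e 5c 5c 5c 19 61) = e013
m3: inner = H(ad f4 36 36 36 26) = 19 50; tag = H(c7 9e 5c 5c 5c 19 50) = cf13 ← matches

3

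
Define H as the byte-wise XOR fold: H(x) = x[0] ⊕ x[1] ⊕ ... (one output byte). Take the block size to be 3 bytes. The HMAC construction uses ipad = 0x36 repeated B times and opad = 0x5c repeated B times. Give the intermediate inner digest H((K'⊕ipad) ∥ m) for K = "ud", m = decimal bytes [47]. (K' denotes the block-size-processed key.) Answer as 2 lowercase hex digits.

08

Key "ud" = 75 64 is 2 bytes ≤ B = 3; zero-pad to 3 bytes: K' = 75 64 00.
K' ⊕ ipad = 43 52 36.
Inner input = 43 52 36 ∥ 2f.
Inner hash: XOR 43⊕52⊕36⊕2f = 08.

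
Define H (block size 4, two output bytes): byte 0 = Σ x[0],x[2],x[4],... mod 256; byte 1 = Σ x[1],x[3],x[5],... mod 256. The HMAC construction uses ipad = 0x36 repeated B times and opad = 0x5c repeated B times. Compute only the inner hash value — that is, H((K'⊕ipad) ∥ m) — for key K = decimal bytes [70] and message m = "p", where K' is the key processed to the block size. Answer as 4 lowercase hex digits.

Key decimal bytes [70] = 46 is 1 byte ≤ B = 4; zero-pad to 4 bytes: K' = 46 00 00 00.
K' ⊕ ipad = 70 36 36 36.
Inner input = 70 36 36 36 ∥ 70.
Inner hash: even-index sum = 278 mod 256 = 22; odd-index sum = 108 mod 256 = 108 → 16 6c.

166c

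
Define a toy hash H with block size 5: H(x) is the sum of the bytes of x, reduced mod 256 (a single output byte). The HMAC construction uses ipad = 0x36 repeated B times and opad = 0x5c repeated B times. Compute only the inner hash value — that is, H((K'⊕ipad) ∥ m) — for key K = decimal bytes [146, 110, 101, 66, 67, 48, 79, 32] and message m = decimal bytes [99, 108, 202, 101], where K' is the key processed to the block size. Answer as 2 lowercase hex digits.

95

Key decimal bytes [146, 110, 101, 66, 67, 48, 79, 32] = 92 6e 65 42 43 30 4f 20 is 8 bytes > B = 5, so hash it first: H(key) = 89, then zero-pad to 5 bytes: K' = 89 00 00 00 00.
K' ⊕ ipad = bf 36 36 36 36.
Inner input = bf 36 36 36 36 ∥ 63 6c ca 65.
Inner hash: sum = 191+54+54+54+54+99+108+202+101 = 917; mod 256 = 149 → 95.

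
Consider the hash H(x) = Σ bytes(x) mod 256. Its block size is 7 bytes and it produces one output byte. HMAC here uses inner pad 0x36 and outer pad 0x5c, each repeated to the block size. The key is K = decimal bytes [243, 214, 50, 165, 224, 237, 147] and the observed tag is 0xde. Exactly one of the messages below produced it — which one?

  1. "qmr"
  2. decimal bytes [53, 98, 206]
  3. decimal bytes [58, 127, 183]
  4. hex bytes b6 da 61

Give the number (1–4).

Key decimal bytes [243, 214, 50, 165, 224, 237, 147] = f3 d6 32 a5 e0 ed 93 is exactly B = 7 bytes: K' = f3 d6 32 a5 e0 ed 93.
K' ⊕ ipad = c5 e0 04 93 d6 db a5; K' ⊕ opad = af 8a 6e f9 bc b1 cf.
m1: inner = H(c5 e0 04 93 d6 db a5 71 6d 72) = e2; tag = H(af 8a 6e f9 bc b1 cf e2) = be
m2: inner = H(c5 e0 04 93 d6 db a5 35 62 ce) = f7; tag = H(af 8a 6e f9 bc b1 cf f7) = d3
m3: inner = H(c5 e0 04 93 d6 db a5 3a 7f b7) = 02; tag = H(af 8a 6e f9 bc b1 cf 02) = de ← matches
m4: inner = H(c5 e0 04 93 d6 db a5 b6 da 61) = 83; tag = H(af 8a 6e f9 bc b1 cf 83) = 5f

3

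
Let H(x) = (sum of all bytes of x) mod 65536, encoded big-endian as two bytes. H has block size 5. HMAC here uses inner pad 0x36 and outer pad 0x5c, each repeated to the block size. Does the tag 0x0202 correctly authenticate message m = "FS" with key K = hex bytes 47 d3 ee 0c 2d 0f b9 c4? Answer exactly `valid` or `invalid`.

invalid

Key hex bytes 47 d3 ee 0c 2d 0f b9 c4 is 8 bytes > B = 5, so hash it first: H(key) = 03 cd, then zero-pad to 5 bytes: K' = 03 cd 00 00 00.
K' ⊕ ipad = 35 fb 36 36 36; K' ⊕ opad = 5f 91 5c 5c 5c.
Inner hash: sum = 53+251+54+54+54+70+83 = 619 → 02 6b.
Outer hash (recomputed tag): sum = 95+145+92+92+92+2+107 = 625 → 02 71.
Recomputed tag = 0271; claimed = 0202 → mismatch.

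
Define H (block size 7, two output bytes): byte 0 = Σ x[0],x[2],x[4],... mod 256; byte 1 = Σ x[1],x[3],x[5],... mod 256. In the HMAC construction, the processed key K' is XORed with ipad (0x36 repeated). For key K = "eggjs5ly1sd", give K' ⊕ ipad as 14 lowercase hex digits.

76c43636363636

Key "eggjs5ly1sd" = 65 67 67 6a 73 35 6c 79 31 73 64 is 11 bytes > B = 7, so hash it first: H(key) = 40 f2, then zero-pad to 7 bytes: K' = 40 f2 00 00 00 00 00.
XOR each byte with 0x36: 40⊕36=76, f2⊕36=c4, 00⊕36=36, 00⊕36=36, 00⊕36=36, 00⊕36=36, 00⊕36=36.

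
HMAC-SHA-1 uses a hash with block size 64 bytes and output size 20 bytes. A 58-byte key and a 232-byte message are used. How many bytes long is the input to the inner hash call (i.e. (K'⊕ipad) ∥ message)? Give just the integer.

296

Key is 58 ≤ 64 bytes, zero-padded: |K'| = 64.
Inner input = (K'⊕ipad) ∥ m → 64 + 232 = 296 bytes.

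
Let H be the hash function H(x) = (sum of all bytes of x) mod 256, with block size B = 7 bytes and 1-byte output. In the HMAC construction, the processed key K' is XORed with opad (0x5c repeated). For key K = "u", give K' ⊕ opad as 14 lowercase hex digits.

295c5c5c5c5c5c

Key "u" = 75 is 1 byte ≤ B = 7; zero-pad to 7 bytes: K' = 75 00 00 00 00 00 00.
XOR each byte with 0x5c: 75⊕5c=29, 00⊕5c=5c, 00⊕5c=5c, 00⊕5c=5c, 00⊕5c=5c, 00⊕5c=5c, 00⊕5c=5c.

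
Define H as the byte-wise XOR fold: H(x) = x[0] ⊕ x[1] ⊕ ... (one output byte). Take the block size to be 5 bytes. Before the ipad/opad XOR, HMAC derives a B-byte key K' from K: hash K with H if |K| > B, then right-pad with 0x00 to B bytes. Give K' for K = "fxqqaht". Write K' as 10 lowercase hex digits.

|K| = 7 > B = 5, so first hash the key.
H(K): XOR 66⊕78⊕71⊕71⊕61⊕68⊕74 = 63.
Zero-pad H(K) = 63 to 5 bytes: K' = 63 00 00 00 00.

6300000000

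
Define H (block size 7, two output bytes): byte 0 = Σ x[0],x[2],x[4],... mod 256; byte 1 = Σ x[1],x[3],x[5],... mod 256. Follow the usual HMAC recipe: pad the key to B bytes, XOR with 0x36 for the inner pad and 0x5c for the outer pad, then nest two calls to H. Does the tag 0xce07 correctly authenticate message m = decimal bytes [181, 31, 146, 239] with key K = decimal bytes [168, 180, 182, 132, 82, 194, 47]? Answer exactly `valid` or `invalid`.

valid

Key decimal bytes [168, 180, 182, 132, 82, 194, 47] = a8 b4 b6 84 52 c2 2f is exactly B = 7 bytes: K' = a8 b4 b6 84 52 c2 2f.
K' ⊕ ipad = 9e 82 80 b2 64 f4 19; K' ⊕ opad = f4 e8 ea d8 0e 9e 73.
Inner hash: even-index sum = 681 mod 256 = 169; odd-index sum = 879 mod 256 = 111 → a9 6f.
Outer hash (recomputed tag): even-index sum = 718 mod 256 = 206; odd-index sum = 775 mod 256 = 7 → ce 07.
Recomputed tag = ce07; claimed = ce07 → match.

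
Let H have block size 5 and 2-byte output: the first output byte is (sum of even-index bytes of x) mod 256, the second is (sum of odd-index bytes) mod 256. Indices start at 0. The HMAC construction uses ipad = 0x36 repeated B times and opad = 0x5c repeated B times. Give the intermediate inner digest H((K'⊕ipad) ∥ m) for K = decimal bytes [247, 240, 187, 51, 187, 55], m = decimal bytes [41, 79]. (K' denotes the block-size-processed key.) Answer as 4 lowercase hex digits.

16cb

Key decimal bytes [247, 240, 187, 51, 187, 55] = f7 f0 bb 33 bb 37 is 6 bytes > B = 5, so hash it first: H(key) = 6d 5a, then zero-pad to 5 bytes: K' = 6d 5a 00 00 00.
K' ⊕ ipad = 5b 6c 36 36 36.
Inner input = 5b 6c 36 36 36 ∥ 29 4f.
Inner hash: even-index sum = 278 mod 256 = 22; odd-index sum = 203 mod 256 = 203 → 16 cb.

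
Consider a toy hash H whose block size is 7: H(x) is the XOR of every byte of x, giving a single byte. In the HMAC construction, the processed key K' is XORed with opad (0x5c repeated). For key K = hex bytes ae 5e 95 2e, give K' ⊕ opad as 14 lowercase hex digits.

Key hex bytes ae 5e 95 2e is 4 bytes ≤ B = 7; zero-pad to 7 bytes: K' = ae 5e 95 2e 00 00 00.
XOR each byte with 0x5c: ae⊕5c=f2, 5e⊕5c=02, 95⊕5c=c9, 2e⊕5c=72, 00⊕5c=5c, 00⊕5c=5c, 00⊕5c=5c.

f202c9725c5c5c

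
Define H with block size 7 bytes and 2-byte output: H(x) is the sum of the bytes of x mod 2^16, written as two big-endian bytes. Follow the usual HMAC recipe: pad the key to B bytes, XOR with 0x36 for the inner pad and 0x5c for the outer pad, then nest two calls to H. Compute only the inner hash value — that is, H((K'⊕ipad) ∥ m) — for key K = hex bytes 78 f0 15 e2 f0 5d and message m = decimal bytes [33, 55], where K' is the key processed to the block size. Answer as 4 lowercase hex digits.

Key hex bytes 78 f0 15 e2 f0 5d is 6 bytes ≤ B = 7; zero-pad to 7 bytes: K' = 78 f0 15 e2 f0 5d 00.
K' ⊕ ipad = 4e c6 23 d4 c6 6b 36.
Inner input = 4e c6 23 d4 c6 6b 36 ∥ 21 37.
Inner hash: sum = 78+198+35+212+198+107+54+33+55 = 970 → 03 ca.

03ca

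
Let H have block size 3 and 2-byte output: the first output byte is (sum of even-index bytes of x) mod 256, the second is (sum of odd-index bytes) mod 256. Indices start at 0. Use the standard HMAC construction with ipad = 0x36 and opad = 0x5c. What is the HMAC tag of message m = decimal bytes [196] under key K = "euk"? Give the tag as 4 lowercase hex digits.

77d9

Key "euk" = 65 75 6b is exactly B = 3 bytes: K' = 65 75 6b.
K' ⊕ ipad = 53 43 5d.  K' ⊕ opad = 39 29 37.
Inner input = (K'⊕ipad) ∥ m = 53 43 5d ∥ c4.
Inner hash: even-index sum = 176 mod 256 = 176; odd-index sum = 263 mod 256 = 7 → b0 07.
Outer input = (K'⊕opad) ∥ inner = 39 29 37 ∥ b0 07.
Outer hash (tag): even-index sum = 119 mod 256 = 119; odd-index sum = 217 mod 256 = 217 → 77 d9.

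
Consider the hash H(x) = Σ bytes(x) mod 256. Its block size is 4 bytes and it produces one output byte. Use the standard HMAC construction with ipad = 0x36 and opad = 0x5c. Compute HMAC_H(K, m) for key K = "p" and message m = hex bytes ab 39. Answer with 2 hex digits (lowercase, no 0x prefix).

Key "p" = 70 is 1 byte ≤ B = 4; zero-pad to 4 bytes: K' = 70 00 00 00.
K' ⊕ ipad = 46 36 36 36.  K' ⊕ opad = 2c 5c 5c 5c.
Inner input = (K'⊕ipad) ∥ m = 46 36 36 36 ∥ ab 39.
Inner hash: sum = 70+54+54+54+171+57 = 460; mod 256 = 204 → cc.
Outer input = (K'⊕opad) ∥ inner = 2c 5c 5c 5c ∥ cc.
Outer hash (tag): sum = 44+92+92+92+204 = 524; mod 256 = 12 → 0c.

0c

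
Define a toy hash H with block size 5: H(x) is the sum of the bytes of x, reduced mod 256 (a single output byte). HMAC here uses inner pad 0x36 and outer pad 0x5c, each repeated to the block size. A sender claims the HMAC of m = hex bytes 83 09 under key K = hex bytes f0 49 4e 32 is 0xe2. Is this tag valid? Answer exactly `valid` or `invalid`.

invalid

Key hex bytes f0 49 4e 32 is 4 bytes ≤ B = 5; zero-pad to 5 bytes: K' = f0 49 4e 32 00.
K' ⊕ ipad = c6 7f 78 04 36; K' ⊕ opad = ac 15 12 6e 5c.
Inner hash: sum = 198+127+120+4+54+131+9 = 643; mod 256 = 131 → 83.
Outer hash (recomputed tag): sum = 172+21+18+110+92+131 = 544; mod 256 = 32 → 20.
Recomputed tag = 20; claimed = e2 → mismatch.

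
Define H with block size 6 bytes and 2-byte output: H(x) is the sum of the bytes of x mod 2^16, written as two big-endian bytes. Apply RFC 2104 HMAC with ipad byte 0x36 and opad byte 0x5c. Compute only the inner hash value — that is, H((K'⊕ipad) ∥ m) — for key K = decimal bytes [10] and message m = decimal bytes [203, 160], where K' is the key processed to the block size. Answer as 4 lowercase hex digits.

Key decimal bytes [10] = 0a is 1 byte ≤ B = 6; zero-pad to 6 bytes: K' = 0a 00 00 00 00 00.
K' ⊕ ipad = 3c 36 36 36 36 36.
Inner input = 3c 36 36 36 36 36 ∥ cb a0.
Inner hash: sum = 60+54+54+54+54+54+203+160 = 693 → 02 b5.

02b5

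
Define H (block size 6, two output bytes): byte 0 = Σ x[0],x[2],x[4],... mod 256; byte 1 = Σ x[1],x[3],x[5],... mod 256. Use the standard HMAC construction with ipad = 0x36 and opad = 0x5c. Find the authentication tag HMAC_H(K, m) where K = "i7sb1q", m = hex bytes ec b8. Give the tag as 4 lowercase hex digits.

Key "i7sb1q" = 69 37 73 62 31 71 is exactly B = 6 bytes: K' = 69 37 73 62 31 71.
K' ⊕ ipad = 5f 01 45 54 07 47.  K' ⊕ opad = 35 6b 2f 3e 6d 2d.
Inner input = (K'⊕ipad) ∥ m = 5f 01 45 54 07 47 ∥ ec b8.
Inner hash: even-index sum = 407 mod 256 = 151; odd-index sum = 340 mod 256 = 84 → 97 54.
Outer input = (K'⊕opad) ∥ inner = 35 6b 2f 3e 6d 2d ∥ 97 54.
Outer hash (tag): even-index sum = 360 mod 256 = 104; odd-index sum = 298 mod 256 = 42 → 68 2a.

682a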